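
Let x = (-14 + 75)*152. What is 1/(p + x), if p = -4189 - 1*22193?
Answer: -1/17110 ≈ -5.8445e-5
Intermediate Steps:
p = -26382 (p = -4189 - 22193 = -26382)
x = 9272 (x = 61*152 = 9272)
1/(p + x) = 1/(-26382 + 9272) = 1/(-17110) = -1/17110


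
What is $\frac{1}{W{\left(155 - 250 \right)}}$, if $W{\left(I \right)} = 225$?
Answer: $\frac{1}{225} \approx 0.0044444$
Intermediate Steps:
$\frac{1}{W{\left(155 - 250 \right)}} = \frac{1}{225}$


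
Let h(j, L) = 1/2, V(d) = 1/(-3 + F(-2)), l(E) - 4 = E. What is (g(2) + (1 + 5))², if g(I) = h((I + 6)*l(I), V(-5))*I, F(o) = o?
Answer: 49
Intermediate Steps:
l(E) = 4 + E
V(d) = -⅕ (V(d) = 1/(-3 - 2) = 1/(-5) = -⅕)
h(j, L) = ½ (h(j, L) = 1*(½) = ½)
g(I) = I/2
(g(2) + (1 + 5))² = ((½)*2 + (1 + 5))² = (1 + 6)² = 7² = 49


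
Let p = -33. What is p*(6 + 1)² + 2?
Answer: -1615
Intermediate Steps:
p*(6 + 1)² + 2 = -33*(6 + 1)² + 2 = -33*7² + 2 = -33*49 + 2 = -1617 + 2 = -1615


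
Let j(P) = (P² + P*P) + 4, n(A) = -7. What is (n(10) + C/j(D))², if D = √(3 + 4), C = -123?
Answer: 6889/36 ≈ 191.36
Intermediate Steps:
D = √7 ≈ 2.6458
j(P) = 4 + 2*P² (j(P) = (P² + P²) + 4 = 2*P² + 4 = 4 + 2*P²)
(n(10) + C/j(D))² = (-7 - 123/(4 + 2*(√7)²))² = (-7 - 123/(4 + 2*7))² = (-7 - 123/(4 + 14))² = (-7 - 123/18)² = (-7 - 123*1/18)² = (-7 - 41/6)² = (-83/6)² = 6889/36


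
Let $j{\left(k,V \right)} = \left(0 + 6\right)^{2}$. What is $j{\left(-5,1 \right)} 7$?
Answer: $252$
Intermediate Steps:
$j{\left(k,V \right)} = 36$ ($j{\left(k,V \right)} = 6^{2} = 36$)
$j{\left(-5,1 \right)} 7 = 36 \cdot 7 = 252$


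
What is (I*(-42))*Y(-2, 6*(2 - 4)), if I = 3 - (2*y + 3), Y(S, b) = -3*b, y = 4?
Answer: 12096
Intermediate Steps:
I = -8 (I = 3 - (2*4 + 3) = 3 - (8 + 3) = 3 - 1*11 = 3 - 11 = -8)
(I*(-42))*Y(-2, 6*(2 - 4)) = (-8*(-42))*(-18*(2 - 4)) = 336*(-18*(-2)) = 336*(-3*(-12)) = 336*36 = 12096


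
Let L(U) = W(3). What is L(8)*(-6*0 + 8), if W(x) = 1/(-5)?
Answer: -8/5 ≈ -1.6000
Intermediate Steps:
W(x) = -⅕
L(U) = -⅕
L(8)*(-6*0 + 8) = -(-6*0 + 8)/5 = -(0 + 8)/5 = -⅕*8 = -8/5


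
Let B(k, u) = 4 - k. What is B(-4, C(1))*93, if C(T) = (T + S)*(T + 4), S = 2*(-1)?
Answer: 744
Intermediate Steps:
S = -2
C(T) = (-2 + T)*(4 + T) (C(T) = (T - 2)*(T + 4) = (-2 + T)*(4 + T))
B(-4, C(1))*93 = (4 - 1*(-4))*93 = (4 + 4)*93 = 8*93 = 744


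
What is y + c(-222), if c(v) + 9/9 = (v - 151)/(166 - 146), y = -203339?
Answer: -4067173/20 ≈ -2.0336e+5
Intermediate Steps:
c(v) = -171/20 + v/20 (c(v) = -1 + (v - 151)/(166 - 146) = -1 + (-151 + v)/20 = -1 + (-151 + v)*(1/20) = -1 + (-151/20 + v/20) = -171/20 + v/20)
y + c(-222) = -203339 + (-171/20 + (1/20)*(-222)) = -203339 + (-171/20 - 111/10) = -203339 - 393/20 = -4067173/20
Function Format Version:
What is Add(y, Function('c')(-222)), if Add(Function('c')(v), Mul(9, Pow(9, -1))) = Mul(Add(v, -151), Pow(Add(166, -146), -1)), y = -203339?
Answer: Rational(-4067173, 20) ≈ -2.0336e+5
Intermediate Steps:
Function('c')(v) = Add(Rational(-171, 20), Mul(Rational(1, 20), v)) (Function('c')(v) = Add(-1, Mul(Add(v, -151), Pow(Add(166, -146), -1))) = Add(-1, Mul(Add(-151, v), Pow(20, -1))) = Add(-1, Mul(Add(-151, v), Rational(1, 20))) = Add(-1, Add(Rational(-151, 20), Mul(Rational(1, 20), v))) = Add(Rational(-171, 20), Mul(Rational(1, 20), v)))
Add(y, Function('c')(-222)) = Add(-203339, Add(Rational(-171, 20), Mul(Rational(1, 20), -222))) = Add(-203339, Add(Rational(-171, 20), Rational(-111, 10))) = Add(-203339, Rational(-393, 20)) = Rational(-4067173, 20)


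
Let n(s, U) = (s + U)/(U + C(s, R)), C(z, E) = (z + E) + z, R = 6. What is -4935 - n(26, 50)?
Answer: -133264/27 ≈ -4935.7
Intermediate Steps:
C(z, E) = E + 2*z (C(z, E) = (E + z) + z = E + 2*z)
n(s, U) = (U + s)/(6 + U + 2*s) (n(s, U) = (s + U)/(U + (6 + 2*s)) = (U + s)/(6 + U + 2*s))
-4935 - n(26, 50) = -4935 - (50 + 26)/(6 + 50 + 2*26) = -4935 - 76/(6 + 50 + 52) = -4935 - 76/108 = -4935 - 1*19/27 = -4935 - 19/27 = -133264/27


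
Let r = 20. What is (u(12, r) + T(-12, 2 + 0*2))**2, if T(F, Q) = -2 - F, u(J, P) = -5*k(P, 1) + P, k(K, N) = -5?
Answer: 3025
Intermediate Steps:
u(J, P) = 25 + P (u(J, P) = -5*(-5) + P = 25 + P)
(u(12, r) + T(-12, 2 + 0*2))**2 = ((25 + 20) + (-2 - 1*(-12)))**2 = (45 + (-2 + 12))**2 = (45 + 10)**2 = 55**2 = 3025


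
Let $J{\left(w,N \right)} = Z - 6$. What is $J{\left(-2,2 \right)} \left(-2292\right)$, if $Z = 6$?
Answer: $0$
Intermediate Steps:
$J{\left(w,N \right)} = 0$ ($J{\left(w,N \right)} = 6 - 6 = 0$)
$J{\left(-2,2 \right)} \left(-2292\right) = 0 \left(-2292\right) = 0$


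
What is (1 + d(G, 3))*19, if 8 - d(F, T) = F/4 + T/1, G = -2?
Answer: 247/2 ≈ 123.50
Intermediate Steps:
d(F, T) = 8 - T - F/4 (d(F, T) = 8 - (F/4 + T/1) = 8 - (F*(¼) + T*1) = 8 - (F/4 + T) = 8 - (T + F/4) = 8 + (-T - F/4) = 8 - T - F/4)
(1 + d(G, 3))*19 = (1 + (8 - 1*3 - ¼*(-2)))*19 = (1 + (8 - 3 + ½))*19 = (1 + 11/2)*19 = (13/2)*19 = 247/2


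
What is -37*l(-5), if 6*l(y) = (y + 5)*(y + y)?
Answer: 0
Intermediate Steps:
l(y) = y*(5 + y)/3 (l(y) = ((y + 5)*(y + y))/6 = ((5 + y)*(2*y))/6 = (2*y*(5 + y))/6 = y*(5 + y)/3)
-37*l(-5) = -37*(-5)*(5 - 5)/3 = -37*(-5)*0/3 = -37*0 = 0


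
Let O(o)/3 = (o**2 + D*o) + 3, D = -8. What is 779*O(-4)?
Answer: 119187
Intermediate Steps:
O(o) = 9 - 24*o + 3*o**2 (O(o) = 3*((o**2 - 8*o) + 3) = 3*(3 + o**2 - 8*o) = 9 - 24*o + 3*o**2)
779*O(-4) = 779*(9 - 24*(-4) + 3*(-4)**2) = 779*(9 + 96 + 3*16) = 779*(9 + 96 + 48) = 779*153 = 119187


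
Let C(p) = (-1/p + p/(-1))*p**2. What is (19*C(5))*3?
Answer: -7410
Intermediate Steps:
C(p) = p**2*(-p - 1/p) (C(p) = (-1/p + p*(-1))*p**2 = (-1/p - p)*p**2 = (-p - 1/p)*p**2 = p**2*(-p - 1/p))
(19*C(5))*3 = (19*(-1*5 - 1*5**3))*3 = (19*(-5 - 1*125))*3 = (19*(-5 - 125))*3 = (19*(-130))*3 = -2470*3 = -7410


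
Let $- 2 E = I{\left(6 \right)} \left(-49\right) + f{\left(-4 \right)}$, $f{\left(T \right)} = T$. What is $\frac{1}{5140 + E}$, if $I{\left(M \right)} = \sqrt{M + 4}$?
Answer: $\frac{10284}{52868323} - \frac{49 \sqrt{10}}{52868323} \approx 0.00019159$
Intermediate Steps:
$I{\left(M \right)} = \sqrt{4 + M}$
$E = 2 + \frac{49 \sqrt{10}}{2}$ ($E = - \frac{\sqrt{4 + 6} \left(-49\right) - 4}{2} = - \frac{\sqrt{10} \left(-49\right) - 4}{2} = - \frac{- 49 \sqrt{10} - 4}{2} = - \frac{-4 - 49 \sqrt{10}}{2} = 2 + \frac{49 \sqrt{10}}{2} \approx 79.476$)
$\frac{1}{5140 + E} = \frac{1}{5140 + \left(2 + \frac{49 \sqrt{10}}{2}\right)} = \frac{1}{5142 + \frac{49 \sqrt{10}}{2}}$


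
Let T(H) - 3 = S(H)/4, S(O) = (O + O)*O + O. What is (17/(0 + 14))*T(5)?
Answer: 1139/56 ≈ 20.339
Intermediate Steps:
S(O) = O + 2*O**2 (S(O) = (2*O)*O + O = 2*O**2 + O = O + 2*O**2)
T(H) = 3 + H*(1 + 2*H)/4 (T(H) = 3 + (H*(1 + 2*H))/4 = 3 + (H*(1 + 2*H))*(1/4) = 3 + H*(1 + 2*H)/4)
(17/(0 + 14))*T(5) = (17/(0 + 14))*(3 + (1/4)*5*(1 + 2*5)) = (17/14)*(3 + (1/4)*5*(1 + 10)) = ((1/14)*17)*(3 + (1/4)*5*11) = 17*(3 + 55/4)/14 = (17/14)*(67/4) = 1139/56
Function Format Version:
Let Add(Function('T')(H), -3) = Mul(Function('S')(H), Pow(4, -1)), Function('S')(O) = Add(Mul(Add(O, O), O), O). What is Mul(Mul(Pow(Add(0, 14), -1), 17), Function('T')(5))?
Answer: Rational(1139, 56) ≈ 20.339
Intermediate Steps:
Function('S')(O) = Add(O, Mul(2, Pow(O, 2))) (Function('S')(O) = Add(Mul(Mul(2, O), O), O) = Add(Mul(2, Pow(O, 2)), O) = Add(O, Mul(2, Pow(O, 2))))
Function('T')(H) = Add(3, Mul(Rational(1, 4), H, Add(1, Mul(2, H)))) (Function('T')(H) = Add(3, Mul(Mul(H, Add(1, Mul(2, H))), Pow(4, -1))) = Add(3, Mul(Mul(H, Add(1, Mul(2, H))), Rational(1, 4))) = Add(3, Mul(Rational(1, 4), H, Add(1, Mul(2, H)))))
Mul(Mul(Pow(Add(0, 14), -1), 17), Function('T')(5)) = Mul(Mul(Pow(Add(0, 14), -1), 17), Add(3, Mul(Rational(1, 4), 5, Add(1, Mul(2, 5))))) = Mul(Mul(Pow(14, -1), 17), Add(3, Mul(Rational(1, 4), 5, Add(1, 10)))) = Mul(Mul(Rational(1, 14), 17), Add(3, Mul(Rational(1, 4), 5, 11))) = Mul(Rational(17, 14), Add(3, Rational(55, 4))) = Mul(Rational(17, 14), Rational(67, 4)) = Rational(1139, 56)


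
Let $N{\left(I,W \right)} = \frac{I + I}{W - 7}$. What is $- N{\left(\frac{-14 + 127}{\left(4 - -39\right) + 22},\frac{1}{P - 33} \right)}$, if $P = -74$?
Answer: $\frac{12091}{24375} \approx 0.49604$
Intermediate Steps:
$N{\left(I,W \right)} = \frac{2 I}{-7 + W}$
$- N{\left(\frac{-14 + 127}{\left(4 - -39\right) + 22},\frac{1}{P - 33} \right)} = - \frac{2 \frac{-14 + 127}{\left(4 - -39\right) + 22}}{-7 + \frac{1}{-74 - 33}} = - \frac{2 \frac{113}{\left(4 + 39\right) + 22}}{-7 + \frac{1}{-107}} = - \frac{2 \frac{113}{43 + 22}}{-7 - \frac{1}{107}} = - \frac{2 \cdot \frac{113}{65}}{- \frac{750}{107}} = - \frac{2 \cdot 113 \cdot \frac{1}{65} \left(-107\right)}{750} = - \frac{2 \cdot 113 \left(-107\right)}{65 \cdot 750} = \left(-1\right) \left(- \frac{12091}{24375}\right) = \frac{12091}{24375}$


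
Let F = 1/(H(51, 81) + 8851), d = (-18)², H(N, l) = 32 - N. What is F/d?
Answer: 1/2861568 ≈ 3.4946e-7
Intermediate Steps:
d = 324
F = 1/8832 (F = 1/((32 - 1*51) + 8851) = 1/((32 - 51) + 8851) = 1/(-19 + 8851) = 1/8832 ≈ 0.00011322)
F/d = (1/8832)/324 = (1/8832)*(1/324) = 1/2861568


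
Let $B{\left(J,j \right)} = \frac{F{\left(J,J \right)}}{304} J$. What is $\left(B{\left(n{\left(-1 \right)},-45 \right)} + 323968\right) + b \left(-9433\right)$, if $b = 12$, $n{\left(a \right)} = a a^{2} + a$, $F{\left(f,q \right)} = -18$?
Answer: $\frac{16018681}{76} \approx 2.1077 \cdot 10^{5}$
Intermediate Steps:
$n{\left(a \right)} = a + a^{3}$ ($n{\left(a \right)} = a^{3} + a = a + a^{3}$)
$B{\left(J,j \right)} = - \frac{9 J}{152}$ ($B{\left(J,j \right)} = - \frac{18}{304} J = \left(-18\right) \frac{1}{304} J = - \frac{9 J}{152}$)
$\left(B{\left(n{\left(-1 \right)},-45 \right)} + 323968\right) + b \left(-9433\right) = \left(- \frac{9 \left(-1 + \left(-1\right)^{3}\right)}{152} + 323968\right) + 12 \left(-9433\right) = \left(- \frac{9 \left(-1 - 1\right)}{152} + 323968\right) - 113196 = \left(\left(- \frac{9}{152}\right) \left(-2\right) + 323968\right) - 113196 = \left(\frac{9}{76} + 323968\right) - 113196 = \frac{24621577}{76} - 113196 = \frac{16018681}{76}$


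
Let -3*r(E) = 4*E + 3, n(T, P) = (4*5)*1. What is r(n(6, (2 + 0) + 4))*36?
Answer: -996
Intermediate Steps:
n(T, P) = 20 (n(T, P) = 20*1 = 20)
r(E) = -1 - 4*E/3 (r(E) = -(4*E + 3)/3 = -(3 + 4*E)/3 = -1 - 4*E/3)
r(n(6, (2 + 0) + 4))*36 = (-1 - 4/3*20)*36 = (-1 - 80/3)*36 = -83/3*36 = -996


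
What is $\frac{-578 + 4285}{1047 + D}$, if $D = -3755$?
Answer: $- \frac{3707}{2708} \approx -1.3689$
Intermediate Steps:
$\frac{-578 + 4285}{1047 + D} = \frac{-578 + 4285}{1047 - 3755} = \frac{3707}{-2708} = 3707 \left(- \frac{1}{2708}\right) = - \frac{3707}{2708}$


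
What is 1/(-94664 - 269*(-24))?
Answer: -1/88208 ≈ -1.1337e-5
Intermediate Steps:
1/(-94664 - 269*(-24)) = 1/(-94664 + 6456) = 1/(-88208) = -1/88208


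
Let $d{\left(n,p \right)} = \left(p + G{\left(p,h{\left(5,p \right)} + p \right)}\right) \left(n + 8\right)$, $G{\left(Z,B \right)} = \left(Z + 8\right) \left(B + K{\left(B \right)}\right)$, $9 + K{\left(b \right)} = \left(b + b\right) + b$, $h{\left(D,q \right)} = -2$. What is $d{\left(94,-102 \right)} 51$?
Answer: $207289296$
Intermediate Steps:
$K{\left(b \right)} = -9 + 3 b$ ($K{\left(b \right)} = -9 + \left(\left(b + b\right) + b\right) = -9 + \left(2 b + b\right) = -9 + 3 b$)
$G{\left(Z,B \right)} = \left(-9 + 4 B\right) \left(8 + Z\right)$ ($G{\left(Z,B \right)} = \left(Z + 8\right) \left(B + \left(-9 + 3 B\right)\right) = \left(8 + Z\right) \left(-9 + 4 B\right) = \left(-9 + 4 B\right) \left(8 + Z\right)$)
$d{\left(n,p \right)} = \left(8 + n\right) \left(-136 + 24 p + 4 p \left(-2 + p\right)\right)$ ($d{\left(n,p \right)} = \left(p + \left(-72 - 9 p + 32 \left(-2 + p\right) + 4 \left(-2 + p\right) p\right)\right) \left(n + 8\right) = \left(p + \left(-72 - 9 p + \left(-64 + 32 p\right) + 4 p \left(-2 + p\right)\right)\right) \left(8 + n\right) = \left(p + \left(-136 + 23 p + 4 p \left(-2 + p\right)\right)\right) \left(8 + n\right) = \left(-136 + 24 p + 4 p \left(-2 + p\right)\right) \left(8 + n\right) = \left(8 + n\right) \left(-136 + 24 p + 4 p \left(-2 + p\right)\right)$)
$d{\left(94,-102 \right)} 51 = \left(-1088 - 12784 + 32 \left(-102\right)^{2} + 128 \left(-102\right) + 4 \cdot 94 \left(-102\right)^{2} + 16 \cdot 94 \left(-102\right)\right) 51 = \left(-1088 - 12784 + 32 \cdot 10404 - 13056 + 4 \cdot 94 \cdot 10404 - 153408\right) 51 = \left(-1088 - 12784 + 332928 - 13056 + 3911904 - 153408\right) 51 = 4064496 \cdot 51 = 207289296$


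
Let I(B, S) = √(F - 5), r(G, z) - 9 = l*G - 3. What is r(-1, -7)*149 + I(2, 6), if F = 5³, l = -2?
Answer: 1192 + 2*√30 ≈ 1203.0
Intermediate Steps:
F = 125
r(G, z) = 6 - 2*G (r(G, z) = 9 + (-2*G - 3) = 9 + (-3 - 2*G) = 6 - 2*G)
I(B, S) = 2*√30 (I(B, S) = √(125 - 5) = √120 = 2*√30)
r(-1, -7)*149 + I(2, 6) = (6 - 2*(-1))*149 + 2*√30 = (6 + 2)*149 + 2*√30 = 8*149 + 2*√30 = 1192 + 2*√30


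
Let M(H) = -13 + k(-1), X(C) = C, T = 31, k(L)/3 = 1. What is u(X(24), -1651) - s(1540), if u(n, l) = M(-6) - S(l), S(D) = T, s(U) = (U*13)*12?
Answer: -240281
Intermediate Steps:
k(L) = 3 (k(L) = 3*1 = 3)
M(H) = -10 (M(H) = -13 + 3 = -10)
s(U) = 156*U (s(U) = (13*U)*12 = 156*U)
S(D) = 31
u(n, l) = -41 (u(n, l) = -10 - 1*31 = -10 - 31 = -41)
u(X(24), -1651) - s(1540) = -41 - 156*1540 = -41 - 1*240240 = -41 - 240240 = -240281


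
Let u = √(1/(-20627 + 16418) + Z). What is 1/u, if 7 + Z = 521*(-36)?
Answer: -I*√83099831703/39486734 ≈ -0.0073004*I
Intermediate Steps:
Z = -18763 (Z = -7 + 521*(-36) = -7 - 18756 = -18763)
u = 2*I*√83099831703/4209 (u = √(1/(-20627 + 16418) - 18763) = √(1/(-4209) - 18763) = √(-1/4209 - 18763) = √(-78973468/4209) = 2*I*√83099831703/4209 ≈ 136.98*I)
1/u = 1/(2*I*√83099831703/4209) = -I*√83099831703/39486734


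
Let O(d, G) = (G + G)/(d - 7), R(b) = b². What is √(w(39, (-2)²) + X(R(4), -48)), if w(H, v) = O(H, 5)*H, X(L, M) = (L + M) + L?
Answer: I*√61/4 ≈ 1.9526*I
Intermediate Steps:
O(d, G) = 2*G/(-7 + d) (O(d, G) = (2*G)/(-7 + d) = 2*G/(-7 + d))
X(L, M) = M + 2*L
w(H, v) = 10*H/(-7 + H) (w(H, v) = (2*5/(-7 + H))*H = (10/(-7 + H))*H = 10*H/(-7 + H))
√(w(39, (-2)²) + X(R(4), -48)) = √(10*39/(-7 + 39) + (-48 + 2*4²)) = √(10*39/32 + (-48 + 2*16)) = √(10*39*(1/32) + (-48 + 32)) = √(195/16 - 16) = √(-61/16) = I*√61/4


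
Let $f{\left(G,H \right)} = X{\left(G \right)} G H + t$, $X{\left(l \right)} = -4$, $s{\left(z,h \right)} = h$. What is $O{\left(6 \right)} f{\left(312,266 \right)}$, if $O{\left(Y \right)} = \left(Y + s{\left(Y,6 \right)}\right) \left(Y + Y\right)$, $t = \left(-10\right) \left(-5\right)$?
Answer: $-47796192$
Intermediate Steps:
$t = 50$
$f{\left(G,H \right)} = 50 - 4 G H$ ($f{\left(G,H \right)} = - 4 G H + 50 = 50 - 4 G H$)
$O{\left(Y \right)} = 2 Y \left(6 + Y\right)$ ($O{\left(Y \right)} = \left(Y + 6\right) \left(Y + Y\right) = \left(6 + Y\right) 2 Y = 2 Y \left(6 + Y\right)$)
$O{\left(6 \right)} f{\left(312,266 \right)} = 2 \cdot 6 \left(6 + 6\right) \left(50 - 1248 \cdot 266\right) = 2 \cdot 6 \cdot 12 \left(50 - 331968\right) = 144 \left(-331918\right) = -47796192$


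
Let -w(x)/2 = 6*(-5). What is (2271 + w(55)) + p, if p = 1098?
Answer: 3429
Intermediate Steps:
w(x) = 60 (w(x) = -12*(-5) = -2*(-30) = 60)
(2271 + w(55)) + p = (2271 + 60) + 1098 = 2331 + 1098 = 3429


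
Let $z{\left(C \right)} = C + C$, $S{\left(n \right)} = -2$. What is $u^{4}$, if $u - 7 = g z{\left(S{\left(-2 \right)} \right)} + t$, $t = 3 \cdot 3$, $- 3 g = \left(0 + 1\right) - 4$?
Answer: $20736$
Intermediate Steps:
$z{\left(C \right)} = 2 C$
$g = 1$ ($g = - \frac{\left(0 + 1\right) - 4}{3} = - \frac{1 - 4}{3} = \left(- \frac{1}{3}\right) \left(-3\right) = 1$)
$t = 9$
$u = 12$ ($u = 7 + \left(1 \cdot 2 \left(-2\right) + 9\right) = 7 + \left(1 \left(-4\right) + 9\right) = 7 + \left(-4 + 9\right) = 7 + 5 = 12$)
$u^{4} = 12^{4} = 20736$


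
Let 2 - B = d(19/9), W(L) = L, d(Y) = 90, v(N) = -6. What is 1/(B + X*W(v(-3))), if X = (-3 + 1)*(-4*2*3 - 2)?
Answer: -1/400 ≈ -0.0025000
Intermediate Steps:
X = 52 (X = -2*(-8*3 - 2) = -2*(-24 - 2) = -2*(-26) = 52)
B = -88 (B = 2 - 1*90 = 2 - 90 = -88)
1/(B + X*W(v(-3))) = 1/(-88 + 52*(-6)) = 1/(-88 - 312) = 1/(-400) = -1/400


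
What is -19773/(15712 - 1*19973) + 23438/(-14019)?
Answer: 177328369/59734959 ≈ 2.9686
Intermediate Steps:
-19773/(15712 - 1*19973) + 23438/(-14019) = -19773/(15712 - 19973) + 23438*(-1/14019) = -19773/(-4261) - 23438/14019 = -19773*(-1/4261) - 23438/14019 = 19773/4261 - 23438/14019 = 177328369/59734959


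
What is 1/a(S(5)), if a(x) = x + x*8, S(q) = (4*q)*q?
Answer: 1/900 ≈ 0.0011111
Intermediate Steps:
S(q) = 4*q²
a(x) = 9*x (a(x) = x + 8*x = 9*x)
1/a(S(5)) = 1/(9*(4*5²)) = 1/(9*(4*25)) = 1/(9*100) = 1/900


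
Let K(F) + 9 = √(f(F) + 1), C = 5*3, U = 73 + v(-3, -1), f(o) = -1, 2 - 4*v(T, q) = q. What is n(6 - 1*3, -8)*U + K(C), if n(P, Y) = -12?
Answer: -894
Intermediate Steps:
v(T, q) = ½ - q/4
U = 295/4 (U = 73 + (½ - ¼*(-1)) = 73 + (½ + ¼) = 73 + ¾ = 295/4 ≈ 73.750)
C = 15
K(F) = -9 (K(F) = -9 + √(-1 + 1) = -9 + √0 = -9 + 0 = -9)
n(6 - 1*3, -8)*U + K(C) = -12*295/4 - 9 = -885 - 9 = -894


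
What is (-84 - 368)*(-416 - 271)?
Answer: 310524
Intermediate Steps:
(-84 - 368)*(-416 - 271) = -452*(-687) = 310524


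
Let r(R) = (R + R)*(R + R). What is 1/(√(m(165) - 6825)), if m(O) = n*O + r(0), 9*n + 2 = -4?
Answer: -I*√6935/6935 ≈ -0.012008*I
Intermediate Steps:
n = -⅔ (n = -2/9 + (⅑)*(-4) = -2/9 - 4/9 = -⅔ ≈ -0.66667)
r(R) = 4*R² (r(R) = (2*R)*(2*R) = 4*R²)
m(O) = -2*O/3 (m(O) = -2*O/3 + 4*0² = -2*O/3 + 4*0 = -2*O/3 + 0 = -2*O/3)
1/(√(m(165) - 6825)) = 1/(√(-⅔*165 - 6825)) = 1/(√(-110 - 6825)) = 1/(√(-6935)) = 1/(I*√6935) = -I*√6935/6935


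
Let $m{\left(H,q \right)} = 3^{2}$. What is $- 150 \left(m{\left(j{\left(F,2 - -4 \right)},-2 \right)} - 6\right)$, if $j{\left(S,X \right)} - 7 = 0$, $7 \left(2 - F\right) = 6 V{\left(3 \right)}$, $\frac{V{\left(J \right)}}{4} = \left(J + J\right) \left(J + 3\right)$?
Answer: $-450$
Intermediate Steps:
$V{\left(J \right)} = 8 J \left(3 + J\right)$ ($V{\left(J \right)} = 4 \left(J + J\right) \left(J + 3\right) = 4 \cdot 2 J \left(3 + J\right) = 8 J \left(3 + J\right)$)
$F = - \frac{850}{7}$ ($F = 2 - \frac{6 \cdot 8 \cdot 3 \left(3 + 3\right)}{7} = 2 - \frac{6 \cdot 8 \cdot 3 \cdot 6}{7} = 2 - \frac{6 \cdot 144}{7} = 2 - \frac{864}{7} = - \frac{850}{7} \approx -121.43$)
$j{\left(S,X \right)} = 7$ ($j{\left(S,X \right)} = 7 + 0 = 7$)
$m{\left(H,q \right)} = 9$
$- 150 \left(m{\left(j{\left(F,2 - -4 \right)},-2 \right)} - 6\right) = - 150 \left(9 - 6\right) = \left(-150\right) 3 = -450$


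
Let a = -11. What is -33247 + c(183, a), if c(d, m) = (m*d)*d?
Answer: -401626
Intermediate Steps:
c(d, m) = m*d**2 (c(d, m) = (d*m)*d = m*d**2)
-33247 + c(183, a) = -33247 - 11*183**2 = -33247 - 11*33489 = -33247 - 368379 = -401626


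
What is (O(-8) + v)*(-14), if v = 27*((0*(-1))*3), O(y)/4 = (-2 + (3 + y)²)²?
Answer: -29624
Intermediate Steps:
O(y) = 4*(-2 + (3 + y)²)²
v = 0 (v = 27*(0*3) = 27*0 = 0)
(O(-8) + v)*(-14) = (4*(-2 + (3 - 8)²)² + 0)*(-14) = (4*(-2 + (-5)²)² + 0)*(-14) = (4*(-2 + 25)² + 0)*(-14) = (4*23² + 0)*(-14) = (4*529 + 0)*(-14) = (2116 + 0)*(-14) = 2116*(-14) = -29624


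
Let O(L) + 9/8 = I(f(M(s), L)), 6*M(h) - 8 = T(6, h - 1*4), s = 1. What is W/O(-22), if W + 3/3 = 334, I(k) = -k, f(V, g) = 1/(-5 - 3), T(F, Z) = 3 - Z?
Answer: -333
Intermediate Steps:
M(h) = 5/2 - h/6 (M(h) = 4/3 + (3 - (h - 1*4))/6 = 4/3 + (3 - (h - 4))/6 = 4/3 + (3 - (-4 + h))/6 = 4/3 + (3 + (4 - h))/6 = 4/3 + (7 - h)/6 = 4/3 + (7/6 - h/6) = 5/2 - h/6)
f(V, g) = -⅛ (f(V, g) = 1/(-8) = -⅛)
O(L) = -1 (O(L) = -9/8 - 1*(-⅛) = -9/8 + ⅛ = -1)
W = 333 (W = -1 + 334 = 333)
W/O(-22) = 333/(-1) = 333*(-1) = -333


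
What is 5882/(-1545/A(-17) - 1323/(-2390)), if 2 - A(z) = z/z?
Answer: -826940/217131 ≈ -3.8085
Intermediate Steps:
A(z) = 1 (A(z) = 2 - z/z = 2 - 1*1 = 2 - 1 = 1)
5882/(-1545/A(-17) - 1323/(-2390)) = 5882/(-1545/1 - 1323/(-2390)) = 5882/(-1545*1 - 1323*(-1/2390)) = 5882/(-1545 + 1323/2390) = 5882/(-3691227/2390) = 5882*(-2390/3691227) = -826940/217131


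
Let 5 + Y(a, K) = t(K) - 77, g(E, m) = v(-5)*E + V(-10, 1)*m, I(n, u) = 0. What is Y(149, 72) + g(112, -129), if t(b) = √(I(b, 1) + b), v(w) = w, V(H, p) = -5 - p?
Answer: 132 + 6*√2 ≈ 140.49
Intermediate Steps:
t(b) = √b (t(b) = √(0 + b) = √b)
g(E, m) = -6*m - 5*E (g(E, m) = -5*E + (-5 - 1*1)*m = -5*E + (-5 - 1)*m = -5*E - 6*m = -6*m - 5*E)
Y(a, K) = -82 + √K (Y(a, K) = -5 + (√K - 77) = -5 + (-77 + √K) = -82 + √K)
Y(149, 72) + g(112, -129) = (-82 + √72) + (-6*(-129) - 5*112) = (-82 + 6*√2) + (774 - 560) = (-82 + 6*√2) + 214 = 132 + 6*√2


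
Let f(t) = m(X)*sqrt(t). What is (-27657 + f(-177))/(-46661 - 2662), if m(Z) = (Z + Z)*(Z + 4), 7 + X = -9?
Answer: 9219/16441 - 128*I*sqrt(177)/16441 ≈ 0.56073 - 0.10358*I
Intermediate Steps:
X = -16 (X = -7 - 9 = -16)
m(Z) = 2*Z*(4 + Z) (m(Z) = (2*Z)*(4 + Z) = 2*Z*(4 + Z))
f(t) = 384*sqrt(t) (f(t) = (2*(-16)*(4 - 16))*sqrt(t) = (2*(-16)*(-12))*sqrt(t) = 384*sqrt(t))
(-27657 + f(-177))/(-46661 - 2662) = (-27657 + 384*sqrt(-177))/(-46661 - 2662) = (-27657 + 384*(I*sqrt(177)))/(-49323) = (-27657 + 384*I*sqrt(177))*(-1/49323) = 9219/16441 - 128*I*sqrt(177)/16441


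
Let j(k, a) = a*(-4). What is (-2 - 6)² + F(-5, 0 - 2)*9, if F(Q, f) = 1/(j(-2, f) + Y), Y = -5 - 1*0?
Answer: 67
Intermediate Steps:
j(k, a) = -4*a
Y = -5 (Y = -5 + 0 = -5)
F(Q, f) = 1/(-5 - 4*f) (F(Q, f) = 1/(-4*f - 5) = 1/(-5 - 4*f))
(-2 - 6)² + F(-5, 0 - 2)*9 = (-2 - 6)² - 1/(5 + 4*(0 - 2))*9 = (-8)² - 1/(5 + 4*(-2))*9 = 64 - 1/(5 - 8)*9 = 64 - 1/(-3)*9 = 64 - 1*(-⅓)*9 = 64 + (⅓)*9 = 64 + 3 = 67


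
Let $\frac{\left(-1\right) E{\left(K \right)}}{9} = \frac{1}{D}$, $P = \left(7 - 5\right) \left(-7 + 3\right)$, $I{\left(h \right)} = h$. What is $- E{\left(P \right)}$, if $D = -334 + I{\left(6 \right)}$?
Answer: $- \frac{9}{328} \approx -0.027439$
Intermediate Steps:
$D = -328$ ($D = -334 + 6 = -328$)
$P = -8$ ($P = \left(7 - 5\right) \left(-4\right) = 2 \left(-4\right) = -8$)
$E{\left(K \right)} = \frac{9}{328}$ ($E{\left(K \right)} = - \frac{9}{-328} = \left(-9\right) \left(- \frac{1}{328}\right) = \frac{9}{328}$)
$- E{\left(P \right)} = \left(-1\right) \frac{9}{328} = - \frac{9}{328}$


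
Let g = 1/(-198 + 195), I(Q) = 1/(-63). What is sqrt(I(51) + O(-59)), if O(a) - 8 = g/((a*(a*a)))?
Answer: sqrt(42665236754)/73101 ≈ 2.8256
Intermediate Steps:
I(Q) = -1/63
g = -1/3 (g = 1/(-3) = -1/3 ≈ -0.33333)
O(a) = 8 - 1/(3*a**3)
sqrt(I(51) + O(-59)) = sqrt(-1/63 + (8 - 1/3/(-59)**3)) = sqrt(-1/63 + (8 - 1/3*(-1/205379))) = sqrt(-1/63 + (8 + 1/616137)) = sqrt(-1/63 + 4929097/616137) = sqrt(103305658/12938877) = sqrt(42665236754)/73101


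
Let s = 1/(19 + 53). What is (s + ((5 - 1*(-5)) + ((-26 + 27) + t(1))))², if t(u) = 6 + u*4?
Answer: 2289169/5184 ≈ 441.58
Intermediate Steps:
t(u) = 6 + 4*u
s = 1/72 ≈ 0.013889
(s + ((5 - 1*(-5)) + ((-26 + 27) + t(1))))² = (1/72 + ((5 - 1*(-5)) + ((-26 + 27) + (6 + 4*1))))² = (1/72 + ((5 + 5) + (1 + (6 + 4))))² = (1/72 + (10 + (1 + 10)))² = (1/72 + (10 + 11))² = (1/72 + 21)² = (1513/72)² = 2289169/5184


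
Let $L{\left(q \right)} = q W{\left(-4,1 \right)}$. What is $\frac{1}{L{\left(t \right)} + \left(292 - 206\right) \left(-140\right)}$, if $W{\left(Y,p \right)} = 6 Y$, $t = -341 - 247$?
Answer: $\frac{1}{2072} \approx 0.00048263$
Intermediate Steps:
$t = -588$
$L{\left(q \right)} = - 24 q$ ($L{\left(q \right)} = q 6 \left(-4\right) = q \left(-24\right) = - 24 q$)
$\frac{1}{L{\left(t \right)} + \left(292 - 206\right) \left(-140\right)} = \frac{1}{\left(-24\right) \left(-588\right) + \left(292 - 206\right) \left(-140\right)} = \frac{1}{14112 + 86 \left(-140\right)} = \frac{1}{14112 - 12040} = \frac{1}{2072}$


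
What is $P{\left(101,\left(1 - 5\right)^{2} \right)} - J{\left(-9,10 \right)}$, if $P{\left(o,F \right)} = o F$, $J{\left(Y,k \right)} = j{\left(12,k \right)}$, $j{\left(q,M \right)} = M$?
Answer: $1606$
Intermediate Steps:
$J{\left(Y,k \right)} = k$
$P{\left(o,F \right)} = F o$
$P{\left(101,\left(1 - 5\right)^{2} \right)} - J{\left(-9,10 \right)} = \left(1 - 5\right)^{2} \cdot 101 - 10 = \left(-4\right)^{2} \cdot 101 - 10 = 16 \cdot 101 - 10 = 1616 - 10 = 1606$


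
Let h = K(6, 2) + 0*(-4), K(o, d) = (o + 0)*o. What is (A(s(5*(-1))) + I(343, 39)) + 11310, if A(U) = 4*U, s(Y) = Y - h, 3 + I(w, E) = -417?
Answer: 10726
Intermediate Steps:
K(o, d) = o**2 (K(o, d) = o*o = o**2)
I(w, E) = -420 (I(w, E) = -3 - 417 = -420)
h = 36 (h = 6**2 + 0*(-4) = 36 + 0 = 36)
s(Y) = -36 + Y (s(Y) = Y - 1*36 = Y - 36 = -36 + Y)
(A(s(5*(-1))) + I(343, 39)) + 11310 = (4*(-36 + 5*(-1)) - 420) + 11310 = (4*(-36 - 5) - 420) + 11310 = (4*(-41) - 420) + 11310 = (-164 - 420) + 11310 = -584 + 11310 = 10726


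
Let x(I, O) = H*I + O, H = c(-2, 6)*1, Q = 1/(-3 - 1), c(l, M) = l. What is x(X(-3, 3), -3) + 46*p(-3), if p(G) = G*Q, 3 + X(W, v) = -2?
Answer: 83/2 ≈ 41.500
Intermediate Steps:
Q = -1/4 (Q = 1/(-4) = -1/4 ≈ -0.25000)
H = -2 (H = -2*1 = -2)
X(W, v) = -5 (X(W, v) = -3 - 2 = -5)
x(I, O) = O - 2*I (x(I, O) = -2*I + O = O - 2*I)
p(G) = -G/4 (p(G) = G*(-1/4) = -G/4)
x(X(-3, 3), -3) + 46*p(-3) = (-3 - 2*(-5)) + 46*(-1/4*(-3)) = (-3 + 10) + 46*(3/4) = 7 + 69/2 = 83/2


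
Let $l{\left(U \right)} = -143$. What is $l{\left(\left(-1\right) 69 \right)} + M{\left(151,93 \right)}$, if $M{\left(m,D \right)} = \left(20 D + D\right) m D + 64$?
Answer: $27425900$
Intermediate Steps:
$M{\left(m,D \right)} = 64 + 21 m D^{2}$ ($M{\left(m,D \right)} = 21 D m D + 64 = 21 m D^{2} + 64 = 64 + 21 m D^{2}$)
$l{\left(\left(-1\right) 69 \right)} + M{\left(151,93 \right)} = -143 + \left(64 + 21 \cdot 151 \cdot 93^{2}\right) = -143 + \left(64 + 21 \cdot 151 \cdot 8649\right) = -143 + \left(64 + 27425979\right) = -143 + 27426043 = 27425900$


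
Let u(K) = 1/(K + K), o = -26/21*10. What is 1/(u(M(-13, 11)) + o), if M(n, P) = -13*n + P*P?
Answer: -12180/150779 ≈ -0.080781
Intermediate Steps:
o = -260/21 (o = -26*1/21*10 = -26/21*10 = -260/21 ≈ -12.381)
M(n, P) = P**2 - 13*n (M(n, P) = -13*n + P**2 = P**2 - 13*n)
u(K) = 1/(2*K)
1/(u(M(-13, 11)) + o) = 1/(1/(2*(11**2 - 13*(-13))) - 260/21) = 1/(1/(2*(121 + 169)) - 260/21) = 1/((1/2)/290 - 260/21) = 1/((1/2)*(1/290) - 260/21) = 1/(1/580 - 260/21) = 1/(-150779/12180) = -12180/150779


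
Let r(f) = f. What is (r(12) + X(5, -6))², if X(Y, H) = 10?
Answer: 484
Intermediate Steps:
(r(12) + X(5, -6))² = (12 + 10)² = 22² = 484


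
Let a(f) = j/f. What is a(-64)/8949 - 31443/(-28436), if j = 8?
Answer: 562759705/508947528 ≈ 1.1057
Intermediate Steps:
a(f) = 8/f
a(-64)/8949 - 31443/(-28436) = (8/(-64))/8949 - 31443/(-28436) = (8*(-1/64))*(1/8949) - 31443*(-1/28436) = -⅛*1/8949 + 31443/28436 = -1/71592 + 31443/28436 = 562759705/508947528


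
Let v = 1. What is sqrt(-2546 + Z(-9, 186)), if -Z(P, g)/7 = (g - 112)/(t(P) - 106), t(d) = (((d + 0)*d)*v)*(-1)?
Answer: 8*I*sqrt(1389597)/187 ≈ 50.43*I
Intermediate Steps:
t(d) = -d**2 (t(d) = (((d + 0)*d)*1)*(-1) = ((d*d)*1)*(-1) = (d**2*1)*(-1) = d**2*(-1) = -d**2)
Z(P, g) = -7*(-112 + g)/(-106 - P**2) (Z(P, g) = -7*(g - 112)/(-P**2 - 106) = -7*(-112 + g)/(-106 - P**2))
sqrt(-2546 + Z(-9, 186)) = sqrt(-2546 + 7*(-112 + 186)/(106 + (-9)**2)) = sqrt(-2546 + 7*74/(106 + 81)) = sqrt(-2546 + 7*74/187) = sqrt(-2546 + 7*(1/187)*74) = sqrt(-2546 + 518/187) = sqrt(-475584/187) = 8*I*sqrt(1389597)/187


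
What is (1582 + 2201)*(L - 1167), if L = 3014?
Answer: 6987201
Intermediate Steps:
(1582 + 2201)*(L - 1167) = (1582 + 2201)*(3014 - 1167) = 3783*1847 = 6987201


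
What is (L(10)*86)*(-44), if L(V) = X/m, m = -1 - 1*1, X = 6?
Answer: 11352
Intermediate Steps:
m = -2 (m = -1 - 1 = -2)
L(V) = -3 (L(V) = 6/(-2) = 6*(-½) = -3)
(L(10)*86)*(-44) = -3*86*(-44) = -258*(-44) = 11352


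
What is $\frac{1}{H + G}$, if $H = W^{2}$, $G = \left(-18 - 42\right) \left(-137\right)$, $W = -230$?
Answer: $\frac{1}{61120} \approx 1.6361 \cdot 10^{-5}$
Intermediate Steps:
$G = 8220$ ($G = \left(-60\right) \left(-137\right) = 8220$)
$H = 52900$ ($H = \left(-230\right)^{2} = 52900$)
$\frac{1}{H + G} = \frac{1}{52900 + 8220} = \frac{1}{61120}$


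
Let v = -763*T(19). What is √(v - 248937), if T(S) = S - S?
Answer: 13*I*√1473 ≈ 498.94*I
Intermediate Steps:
T(S) = 0
v = 0 (v = -763*0 = 0)
√(v - 248937) = √(0 - 248937) = √(-248937) = 13*I*√1473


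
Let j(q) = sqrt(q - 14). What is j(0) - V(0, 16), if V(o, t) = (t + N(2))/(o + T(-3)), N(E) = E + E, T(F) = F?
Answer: 20/3 + I*sqrt(14) ≈ 6.6667 + 3.7417*I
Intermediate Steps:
j(q) = sqrt(-14 + q)
N(E) = 2*E
V(o, t) = (4 + t)/(-3 + o) (V(o, t) = (t + 2*2)/(o - 3) = (t + 4)/(-3 + o) = (4 + t)/(-3 + o))
j(0) - V(0, 16) = sqrt(-14 + 0) - (4 + 16)/(-3 + 0) = sqrt(-14) - 20/(-3) = I*sqrt(14) - (-1)*20/3 = I*sqrt(14) - 1*(-20/3) = I*sqrt(14) + 20/3 = 20/3 + I*sqrt(14)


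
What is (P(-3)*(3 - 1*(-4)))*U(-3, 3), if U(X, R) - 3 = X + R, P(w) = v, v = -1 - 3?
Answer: -84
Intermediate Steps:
v = -4
P(w) = -4
U(X, R) = 3 + R + X (U(X, R) = 3 + (X + R) = 3 + (R + X) = 3 + R + X)
(P(-3)*(3 - 1*(-4)))*U(-3, 3) = (-4*(3 - 1*(-4)))*(3 + 3 - 3) = -4*(3 + 4)*3 = -4*7*3 = -28*3 = -84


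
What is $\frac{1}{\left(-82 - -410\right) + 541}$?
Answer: $\frac{1}{869} \approx 0.0011507$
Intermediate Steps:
$\frac{1}{\left(-82 - -410\right) + 541} = \frac{1}{\left(-82 + 410\right) + 541} = \frac{1}{328 + 541} = \frac{1}{869}$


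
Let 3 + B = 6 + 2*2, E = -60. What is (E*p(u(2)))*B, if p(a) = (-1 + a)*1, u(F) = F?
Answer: -420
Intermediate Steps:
p(a) = -1 + a
B = 7 (B = -3 + (6 + 2*2) = -3 + (6 + 4) = -3 + 10 = 7)
(E*p(u(2)))*B = -60*(-1 + 2)*7 = -60*1*7 = -60*7 = -420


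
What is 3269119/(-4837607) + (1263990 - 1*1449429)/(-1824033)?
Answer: -1688633310818/2941318269677 ≈ -0.57411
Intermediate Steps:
3269119/(-4837607) + (1263990 - 1*1449429)/(-1824033) = 3269119*(-1/4837607) + (1263990 - 1449429)*(-1/1824033) = -3269119/4837607 - 185439*(-1/1824033) = -3269119/4837607 + 61813/608011 = -1688633310818/2941318269677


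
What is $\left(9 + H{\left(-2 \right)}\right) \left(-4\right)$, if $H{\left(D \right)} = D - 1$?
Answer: $-24$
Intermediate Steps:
$H{\left(D \right)} = -1 + D$
$\left(9 + H{\left(-2 \right)}\right) \left(-4\right) = \left(9 - 3\right) \left(-4\right) = 6 \left(-4\right) = -24$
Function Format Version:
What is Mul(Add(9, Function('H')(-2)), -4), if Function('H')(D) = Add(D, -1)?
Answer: -24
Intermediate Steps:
Function('H')(D) = Add(-1, D)
Mul(Add(9, Function('H')(-2)), -4) = Mul(Add(9, Add(-1, -2)), -4) = Mul(Add(9, -3), -4) = Mul(6, -4) = -24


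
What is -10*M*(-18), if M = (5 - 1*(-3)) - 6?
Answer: 360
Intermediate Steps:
M = 2 (M = (5 + 3) - 6 = 8 - 6 = 2)
-10*M*(-18) = -10*2*(-18) = -20*(-18) = 360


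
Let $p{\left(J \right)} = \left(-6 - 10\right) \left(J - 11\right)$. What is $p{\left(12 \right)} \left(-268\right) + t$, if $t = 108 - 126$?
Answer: $4270$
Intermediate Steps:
$p{\left(J \right)} = 176 - 16 J$ ($p{\left(J \right)} = - 16 \left(-11 + J\right) = 176 - 16 J$)
$t = -18$
$p{\left(12 \right)} \left(-268\right) + t = \left(176 - 192\right) \left(-268\right) - 18 = \left(-16\right) \left(-268\right) - 18 = 4288 - 18 = 4270$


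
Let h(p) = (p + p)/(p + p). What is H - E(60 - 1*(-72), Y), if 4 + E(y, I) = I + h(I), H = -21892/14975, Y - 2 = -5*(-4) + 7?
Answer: -411242/14975 ≈ -27.462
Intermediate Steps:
h(p) = 1 (h(p) = (2*p)/((2*p)) = (2*p)*(1/(2*p)) = 1)
Y = 29 (Y = 2 + (-5*(-4) + 7) = 2 + (20 + 7) = 2 + 27 = 29)
H = -21892/14975 (H = -21892*1/14975 = -21892/14975 ≈ -1.4619)
E(y, I) = -3 + I (E(y, I) = -4 + (I + 1) = -4 + (1 + I) = -3 + I)
H - E(60 - 1*(-72), Y) = -21892/14975 - (-3 + 29) = -21892/14975 - 1*26 = -21892/14975 - 26 = -411242/14975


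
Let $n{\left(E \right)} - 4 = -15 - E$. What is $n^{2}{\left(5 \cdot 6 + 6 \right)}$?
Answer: $2209$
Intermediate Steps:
$n{\left(E \right)} = -11 - E$ ($n{\left(E \right)} = 4 - \left(15 + E\right) = -11 - E$)
$n^{2}{\left(5 \cdot 6 + 6 \right)} = \left(-11 - \left(5 \cdot 6 + 6\right)\right)^{2} = \left(-11 - \left(30 + 6\right)\right)^{2} = \left(-11 - 36\right)^{2} = \left(-47\right)^{2} = 2209$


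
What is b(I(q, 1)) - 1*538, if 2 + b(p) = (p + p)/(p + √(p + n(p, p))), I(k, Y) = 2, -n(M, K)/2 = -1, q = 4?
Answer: -539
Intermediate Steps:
n(M, K) = 2 (n(M, K) = -2*(-1) = 2)
b(p) = -2 + 2*p/(p + √(2 + p)) (b(p) = -2 + (p + p)/(p + √(p + 2)) = -2 + (2*p)/(p + √(2 + p)) = -2 + 2*p/(p + √(2 + p)))
b(I(q, 1)) - 1*538 = -2*√(2 + 2)/(2 + √(2 + 2)) - 1*538 = -2*√4/(2 + √4) - 538 = -2*2/(2 + 2) - 538 = -2*2/4 - 538 = -2*2*¼ - 538 = -1 - 538 = -539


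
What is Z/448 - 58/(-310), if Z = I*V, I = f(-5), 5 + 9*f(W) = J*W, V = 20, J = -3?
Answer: 18491/78120 ≈ 0.23670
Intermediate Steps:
f(W) = -5/9 - W/3 (f(W) = -5/9 + (-3*W)/9 = -5/9 - W/3)
I = 10/9 (I = -5/9 - ⅓*(-5) = -5/9 + 5/3 = 10/9 ≈ 1.1111)
Z = 200/9 (Z = (10/9)*20 = 200/9 ≈ 22.222)
Z/448 - 58/(-310) = (200/9)/448 - 58/(-310) = (200/9)*(1/448) - 58*(-1/310) = 25/504 + 29/155 = 18491/78120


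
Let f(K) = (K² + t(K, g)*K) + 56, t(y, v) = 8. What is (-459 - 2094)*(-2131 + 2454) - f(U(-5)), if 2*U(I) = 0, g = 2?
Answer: -824675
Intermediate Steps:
U(I) = 0 (U(I) = (½)*0 = 0)
f(K) = 56 + K² + 8*K (f(K) = (K² + 8*K) + 56 = 56 + K² + 8*K)
(-459 - 2094)*(-2131 + 2454) - f(U(-5)) = (-459 - 2094)*(-2131 + 2454) - (56 + 0² + 8*0) = -2553*323 - (56 + 0 + 0) = -824619 - 1*56 = -824619 - 56 = -824675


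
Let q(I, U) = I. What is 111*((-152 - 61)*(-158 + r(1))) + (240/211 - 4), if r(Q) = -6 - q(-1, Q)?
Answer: 813153095/211 ≈ 3.8538e+6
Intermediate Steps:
r(Q) = -5 (r(Q) = -6 - 1*(-1) = -6 + 1 = -5)
111*((-152 - 61)*(-158 + r(1))) + (240/211 - 4) = 111*((-152 - 61)*(-158 - 5)) + (240/211 - 4) = 111*(-213*(-163)) + (240*(1/211) - 4) = 111*34719 + (240/211 - 4) = 3853809 - 604/211 = 813153095/211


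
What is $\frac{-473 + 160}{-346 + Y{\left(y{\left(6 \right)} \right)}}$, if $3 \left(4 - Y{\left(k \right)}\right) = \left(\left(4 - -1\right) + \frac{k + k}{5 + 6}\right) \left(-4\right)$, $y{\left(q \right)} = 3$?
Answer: $\frac{10329}{11042} \approx 0.93543$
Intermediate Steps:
$Y{\left(k \right)} = \frac{32}{3} + \frac{8 k}{33}$ ($Y{\left(k \right)} = 4 - \frac{\left(\left(4 - -1\right) + \frac{k + k}{5 + 6}\right) \left(-4\right)}{3} = 4 - \frac{\left(\left(4 + 1\right) + \frac{2 k}{11}\right) \left(-4\right)}{3} = 4 - \frac{\left(5 + 2 k \frac{1}{11}\right) \left(-4\right)}{3} = 4 - \frac{\left(5 + \frac{2 k}{11}\right) \left(-4\right)}{3} = 4 - \frac{-20 - \frac{8 k}{11}}{3} = 4 + \left(\frac{20}{3} + \frac{8 k}{33}\right) = \frac{32}{3} + \frac{8 k}{33}$)
$\frac{-473 + 160}{-346 + Y{\left(y{\left(6 \right)} \right)}} = \frac{-473 + 160}{-346 + \left(\frac{32}{3} + \frac{8}{33} \cdot 3\right)} = - \frac{313}{-346 + \left(\frac{32}{3} + \frac{8}{11}\right)} = - \frac{313}{-346 + \frac{376}{33}} = - \frac{313}{- \frac{11042}{33}} = \left(-313\right) \left(- \frac{33}{11042}\right) = \frac{10329}{11042}$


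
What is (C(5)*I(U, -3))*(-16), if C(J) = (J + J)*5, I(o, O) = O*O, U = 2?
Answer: -7200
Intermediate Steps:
I(o, O) = O**2
C(J) = 10*J (C(J) = (2*J)*5 = 10*J)
(C(5)*I(U, -3))*(-16) = ((10*5)*(-3)**2)*(-16) = (50*9)*(-16) = 450*(-16) = -7200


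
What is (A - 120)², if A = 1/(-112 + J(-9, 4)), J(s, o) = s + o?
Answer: 197149681/13689 ≈ 14402.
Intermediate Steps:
J(s, o) = o + s
A = -1/117 (A = 1/(-112 + (4 - 9)) = 1/(-112 - 5) = 1/(-117) = -1/117 ≈ -0.0085470)
(A - 120)² = (-1/117 - 120)² = (-14041/117)² = 197149681/13689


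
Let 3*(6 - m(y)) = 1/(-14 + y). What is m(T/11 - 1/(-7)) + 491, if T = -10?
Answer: 1695344/3411 ≈ 497.02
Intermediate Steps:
m(y) = 6 - 1/(3*(-14 + y))
m(T/11 - 1/(-7)) + 491 = (-253 + 18*(-10/11 - 1/(-7)))/(3*(-14 + (-10/11 - 1/(-7)))) + 491 = (-253 + 18*(-10*1/11 - 1*(-1/7)))/(3*(-14 + (-10*1/11 - 1*(-1/7)))) + 491 = (-253 + 18*(-10/11 + 1/7))/(3*(-14 + (-10/11 + 1/7))) + 491 = (-253 + 18*(-59/77))/(3*(-14 - 59/77)) + 491 = (-253 - 1062/77)/(3*(-1137/77)) + 491 = (1/3)*(-77/1137)*(-20543/77) + 491 = 20543/3411 + 491 = 1695344/3411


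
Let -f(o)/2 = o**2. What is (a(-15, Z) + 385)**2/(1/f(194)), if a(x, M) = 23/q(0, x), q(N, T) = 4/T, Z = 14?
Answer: -13436287225/2 ≈ -6.7181e+9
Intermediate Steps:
a(x, M) = 23*x/4 (a(x, M) = 23/((4/x)) = 23*(x/4) = 23*x/4)
f(o) = -2*o**2
(a(-15, Z) + 385)**2/(1/f(194)) = ((23/4)*(-15) + 385)**2/(1/(-2*194**2)) = (-345/4 + 385)**2/(1/(-2*37636)) = (1195/4)**2/(1/(-75272)) = 1428025/(16*(-1/75272)) = (1428025/16)*(-75272) = -13436287225/2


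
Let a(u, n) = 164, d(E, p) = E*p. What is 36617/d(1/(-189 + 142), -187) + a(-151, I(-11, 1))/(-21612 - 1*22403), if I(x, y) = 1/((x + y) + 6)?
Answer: 75749740317/8230805 ≈ 9203.2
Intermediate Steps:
I(x, y) = 1/(6 + x + y)
36617/d(1/(-189 + 142), -187) + a(-151, I(-11, 1))/(-21612 - 1*22403) = 36617/((-187/(-189 + 142))) + 164/(-21612 - 1*22403) = 36617/((-187/(-47))) + 164/(-21612 - 22403) = 36617/((-1/47*(-187))) + 164/(-44015) = 36617/(187/47) + 164*(-1/44015) = 36617*(47/187) - 164/44015 = 1720999/187 - 164/44015 = 75749740317/8230805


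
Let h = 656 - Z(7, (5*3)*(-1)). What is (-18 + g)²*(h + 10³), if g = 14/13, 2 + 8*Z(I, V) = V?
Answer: 80253250/169 ≈ 4.7487e+5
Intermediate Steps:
Z(I, V) = -¼ + V/8
h = 5265/8 (h = 656 - (-¼ + ((5*3)*(-1))/8) = 656 - (-¼ + (15*(-1))/8) = 656 - (-¼ + (⅛)*(-15)) = 656 - (-¼ - 15/8) = 656 - 1*(-17/8) = 656 + 17/8 = 5265/8 ≈ 658.13)
g = 14/13 (g = 14*(1/13) = 14/13 ≈ 1.0769)
(-18 + g)²*(h + 10³) = (-18 + 14/13)²*(5265/8 + 10³) = (-220/13)²*(5265/8 + 1000) = (48400/169)*(13265/8) = 80253250/169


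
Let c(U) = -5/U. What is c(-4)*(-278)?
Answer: -695/2 ≈ -347.50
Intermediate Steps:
c(-4)*(-278) = -5/(-4)*(-278) = -5*(-¼)*(-278) = (5/4)*(-278) = -695/2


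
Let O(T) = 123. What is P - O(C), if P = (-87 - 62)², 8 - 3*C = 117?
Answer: 22078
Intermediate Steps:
C = -109/3 (C = 8/3 - ⅓*117 = 8/3 - 39 = -109/3 ≈ -36.333)
P = 22201 (P = (-149)² = 22201)
P - O(C) = 22201 - 1*123 = 22201 - 123 = 22078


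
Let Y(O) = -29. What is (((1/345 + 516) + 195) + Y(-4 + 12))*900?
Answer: 14117460/23 ≈ 6.1380e+5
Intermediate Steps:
(((1/345 + 516) + 195) + Y(-4 + 12))*900 = (((1/345 + 516) + 195) - 29)*900 = ((178021/345 + 195) - 29)*900 = (245296/345 - 29)*900 = (235291/345)*900 = 14117460/23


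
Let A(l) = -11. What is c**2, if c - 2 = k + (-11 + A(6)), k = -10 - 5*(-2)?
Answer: 400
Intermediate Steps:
k = 0 (k = -10 + 10 = 0)
c = -20 (c = 2 + (0 + (-11 - 11)) = 2 + (0 - 22) = 2 - 22 = -20)
c**2 = (-20)**2 = 400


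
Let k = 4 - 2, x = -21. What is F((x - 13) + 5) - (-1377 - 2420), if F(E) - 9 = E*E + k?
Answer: 4649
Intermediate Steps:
k = 2
F(E) = 11 + E² (F(E) = 9 + (E*E + 2) = 9 + (E² + 2) = 9 + (2 + E²) = 11 + E²)
F((x - 13) + 5) - (-1377 - 2420) = (11 + ((-21 - 13) + 5)²) - (-1377 - 2420) = (11 + (-34 + 5)²) - 1*(-3797) = (11 + (-29)²) + 3797 = (11 + 841) + 3797 = 852 + 3797 = 4649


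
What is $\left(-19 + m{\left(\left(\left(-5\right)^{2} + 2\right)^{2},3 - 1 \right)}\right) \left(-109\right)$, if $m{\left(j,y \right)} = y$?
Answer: $1853$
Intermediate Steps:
$\left(-19 + m{\left(\left(\left(-5\right)^{2} + 2\right)^{2},3 - 1 \right)}\right) \left(-109\right) = \left(-19 + \left(3 - 1\right)\right) \left(-109\right) = \left(-19 + 2\right) \left(-109\right) = \left(-17\right) \left(-109\right) = 1853$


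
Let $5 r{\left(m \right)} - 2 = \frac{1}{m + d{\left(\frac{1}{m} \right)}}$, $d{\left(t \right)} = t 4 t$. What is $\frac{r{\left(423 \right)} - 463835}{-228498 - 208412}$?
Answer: $\frac{87765589708027}{82670986249025} \approx 1.0616$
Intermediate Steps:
$d{\left(t \right)} = 4 t^{2}$ ($d{\left(t \right)} = 4 t t = 4 t^{2}$)
$r{\left(m \right)} = \frac{2}{5} + \frac{1}{5 \left(m + \frac{4}{m^{2}}\right)}$ ($r{\left(m \right)} = \frac{2}{5} + \frac{1}{5 \left(m + 4 \left(\frac{1}{m}\right)^{2}\right)} = \frac{2}{5} + \frac{1}{5 \left(m + \frac{4}{m^{2}}\right)}$)
$\frac{r{\left(423 \right)} - 463835}{-228498 - 208412} = \frac{\frac{8 + 423^{2} \left(1 + 2 \cdot 423\right)}{5 \left(4 + 423^{3}\right)} - 463835}{-228498 - 208412} = \frac{\frac{8 + 178929 \left(1 + 846\right)}{5 \left(4 + 75686967\right)} - 463835}{-436910} = \left(\frac{8 + 178929 \cdot 847}{5 \cdot 75686971} - 463835\right) \left(- \frac{1}{436910}\right) = \left(\frac{1}{5} \cdot \frac{1}{75686971} \left(8 + 151552863\right) - 463835\right) \left(- \frac{1}{436910}\right) = \left(\frac{1}{5} \cdot \frac{1}{75686971} \cdot 151552871 - 463835\right) \left(- \frac{1}{436910}\right) = \left(\frac{151552871}{378434855} - 463835\right) \left(- \frac{1}{436910}\right) = \left(- \frac{175531179416054}{378434855}\right) \left(- \frac{1}{436910}\right) = \frac{87765589708027}{82670986249025}$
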